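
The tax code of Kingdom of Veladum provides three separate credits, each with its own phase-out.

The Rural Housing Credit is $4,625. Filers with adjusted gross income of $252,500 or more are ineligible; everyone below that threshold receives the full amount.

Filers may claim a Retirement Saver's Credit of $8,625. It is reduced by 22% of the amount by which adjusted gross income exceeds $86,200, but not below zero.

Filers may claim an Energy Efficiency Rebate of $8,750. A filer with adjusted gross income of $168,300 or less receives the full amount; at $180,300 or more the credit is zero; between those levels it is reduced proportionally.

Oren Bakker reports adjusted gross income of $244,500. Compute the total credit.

$4,625

Rural Housing Credit: $244,500 is below the $252,500 cutoff, so the full $4,625 applies.
Retirement Saver's Credit: 22% of the $158,300 excess over $86,200 is $34,826 ≥ base, so the credit is $0.
Energy Efficiency Rebate: $244,500 is at or above $180,300, so the credit is $0.
Total: $4,625 + $0 + $0 = $4,625.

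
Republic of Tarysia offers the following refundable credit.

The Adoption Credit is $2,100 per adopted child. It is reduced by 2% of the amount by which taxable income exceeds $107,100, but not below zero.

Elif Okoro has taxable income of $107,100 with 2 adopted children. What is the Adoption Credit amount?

$4,200

Adoption Credit: base = 2 × $2,100 = $4,200. $107,100 is at or below the $107,100 threshold, so the full $4,200 applies.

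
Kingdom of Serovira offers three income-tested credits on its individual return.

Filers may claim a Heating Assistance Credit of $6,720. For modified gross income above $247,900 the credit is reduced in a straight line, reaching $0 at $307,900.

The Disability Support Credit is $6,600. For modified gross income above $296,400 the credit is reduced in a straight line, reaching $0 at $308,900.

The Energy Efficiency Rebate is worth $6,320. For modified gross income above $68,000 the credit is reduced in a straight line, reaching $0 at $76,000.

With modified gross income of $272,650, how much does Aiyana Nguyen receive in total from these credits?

Heating Assistance Credit: $272,650 is $24,750 into a $60,000 phase-out range, leaving 35,250/60,000 of the credit: $6,720 × 35,250/60,000 = $3,948.
Disability Support Credit: $272,650 is at or below the $296,400 threshold, so the full $6,600 applies.
Energy Efficiency Rebate: $272,650 is at or above $76,000, so the credit is $0.
Total: $3,948 + $6,600 + $0 = $10,548.

$10,548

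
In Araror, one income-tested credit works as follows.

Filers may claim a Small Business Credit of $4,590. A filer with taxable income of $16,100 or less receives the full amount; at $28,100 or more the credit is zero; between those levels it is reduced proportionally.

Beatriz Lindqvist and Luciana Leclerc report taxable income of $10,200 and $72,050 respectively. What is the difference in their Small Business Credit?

Beatriz ($10,200): Small Business Credit: $10,200 is at or below the $16,100 threshold, so the full $4,590 applies.
Luciana ($72,050): Small Business Credit: $72,050 is at or above $28,100, so the credit is $0.
Difference: |$4,590 − $0| = $4,590.

$4,590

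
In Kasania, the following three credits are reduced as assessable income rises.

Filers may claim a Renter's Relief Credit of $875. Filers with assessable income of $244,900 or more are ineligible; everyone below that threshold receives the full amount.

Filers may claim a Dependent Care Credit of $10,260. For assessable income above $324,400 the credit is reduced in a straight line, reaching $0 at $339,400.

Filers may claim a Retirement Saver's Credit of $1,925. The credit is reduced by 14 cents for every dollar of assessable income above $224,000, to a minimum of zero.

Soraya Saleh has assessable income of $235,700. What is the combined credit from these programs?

$11,422

Renter's Relief Credit: $235,700 is below the $244,900 cutoff, so the full $875 applies.
Dependent Care Credit: $235,700 is at or below the $324,400 threshold, so the full $10,260 applies.
Retirement Saver's Credit: 14% of the $11,700 excess over $224,000 is $1,638; credit = $1,925 − $1,638 = $287.
Total: $875 + $10,260 + $287 = $11,422.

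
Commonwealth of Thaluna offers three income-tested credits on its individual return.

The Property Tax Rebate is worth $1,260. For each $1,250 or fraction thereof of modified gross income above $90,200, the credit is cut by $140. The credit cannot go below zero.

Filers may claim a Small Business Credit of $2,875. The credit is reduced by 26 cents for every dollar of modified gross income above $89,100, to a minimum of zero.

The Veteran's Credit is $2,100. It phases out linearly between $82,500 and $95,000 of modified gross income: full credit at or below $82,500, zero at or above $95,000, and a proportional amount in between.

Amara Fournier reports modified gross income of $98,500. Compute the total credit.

Property Tax Rebate: income exceeds $90,200 by $8,300, which is 7 full-or-partial $1,250 increments; reduction = 7 × $140 = $980, leaving $280.
Small Business Credit: 26% of the $9,400 excess over $89,100 is $2,444; credit = $2,875 − $2,444 = $431.
Veteran's Credit: $98,500 is at or above $95,000, so the credit is $0.
Total: $280 + $431 + $0 = $711.

$711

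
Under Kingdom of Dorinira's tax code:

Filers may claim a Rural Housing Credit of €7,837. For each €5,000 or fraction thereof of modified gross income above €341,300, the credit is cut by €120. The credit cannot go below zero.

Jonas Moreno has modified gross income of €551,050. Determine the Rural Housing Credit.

Rural Housing Credit: income exceeds €341,300 by €209,750, which is 42 full-or-partial €5,000 increments; reduction = 42 × €120 = €5,040, leaving €2,797.

€2,797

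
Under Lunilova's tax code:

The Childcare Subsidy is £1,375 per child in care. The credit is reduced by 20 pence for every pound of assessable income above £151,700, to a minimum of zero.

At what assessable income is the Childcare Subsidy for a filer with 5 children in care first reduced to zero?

£186,075

Full credit = 5 × £1,375 = £6,875.
The credit falls by 20% of each pound above £151,700, so it reaches zero when the excess is £6,875 / 20% = £34,375: income = £151,700 + £34,375 = £186,075.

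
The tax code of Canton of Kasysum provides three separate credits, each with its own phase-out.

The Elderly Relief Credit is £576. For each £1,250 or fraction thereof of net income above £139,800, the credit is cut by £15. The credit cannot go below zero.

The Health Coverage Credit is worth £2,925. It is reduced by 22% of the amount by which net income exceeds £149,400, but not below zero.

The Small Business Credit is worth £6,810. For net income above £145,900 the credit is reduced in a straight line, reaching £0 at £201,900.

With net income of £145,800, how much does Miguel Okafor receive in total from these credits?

£10,236

Elderly Relief Credit: income exceeds £139,800 by £6,000, which is 5 full-or-partial £1,250 increments; reduction = 5 × £15 = £75, leaving £501.
Health Coverage Credit: £145,800 is at or below the £149,400 threshold, so the full £2,925 applies.
Small Business Credit: £145,800 is at or below the £145,900 threshold, so the full £6,810 applies.
Total: £501 + £2,925 + £6,810 = £10,236.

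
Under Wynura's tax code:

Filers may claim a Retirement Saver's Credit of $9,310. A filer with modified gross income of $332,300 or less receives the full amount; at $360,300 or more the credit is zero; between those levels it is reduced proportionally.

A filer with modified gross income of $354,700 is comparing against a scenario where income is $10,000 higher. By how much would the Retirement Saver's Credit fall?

$1,862

At $354,700 — $354,700 is $22,400 into a $28,000 phase-out range, leaving 5,600/28,000 of the credit: $9,310 × 5,600/28,000 = $1,862.
At $364,700 — $364,700 is at or above $360,300, so the credit is $0.
Lost: $1,862 − $0 = $1,862.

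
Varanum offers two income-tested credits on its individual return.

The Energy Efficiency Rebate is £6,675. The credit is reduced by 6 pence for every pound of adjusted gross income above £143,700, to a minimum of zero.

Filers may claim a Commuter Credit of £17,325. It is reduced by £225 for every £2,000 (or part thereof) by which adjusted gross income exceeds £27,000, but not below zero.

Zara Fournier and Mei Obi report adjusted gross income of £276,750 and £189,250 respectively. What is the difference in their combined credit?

£3,942

Zara (£276,750): Energy Efficiency Rebate: 6% of the £133,050 excess over £143,700 is £7,983 ≥ base, so the credit is £0. Commuter Credit: income exceeds £27,000 by £249,750 → 125 increments × £225 = £28,125 ≥ base, so the credit is £0. total £0 + £0 = £0
Mei (£189,250): Energy Efficiency Rebate: 6% of the £45,550 excess over £143,700 is £2,733; credit = £6,675 − £2,733 = £3,942. Commuter Credit: income exceeds £27,000 by £162,250 → 82 increments × £225 = £18,450 ≥ base, so the credit is £0. total £3,942 + £0 = £3,942
Difference: |£0 − £3,942| = £3,942.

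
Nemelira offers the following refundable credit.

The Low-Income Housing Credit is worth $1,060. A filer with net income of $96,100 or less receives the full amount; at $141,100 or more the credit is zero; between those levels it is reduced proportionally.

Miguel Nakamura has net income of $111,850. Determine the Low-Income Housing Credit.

$689

Low-Income Housing Credit: $111,850 is $15,750 into a $45,000 phase-out range, leaving 29,250/45,000 of the credit: $1,060 × 29,250/45,000 = $689.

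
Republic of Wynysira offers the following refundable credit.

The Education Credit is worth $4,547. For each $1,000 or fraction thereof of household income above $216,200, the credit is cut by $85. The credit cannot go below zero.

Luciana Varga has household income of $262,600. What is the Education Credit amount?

$552

Education Credit: income exceeds $216,200 by $46,400, which is 47 full-or-partial $1,000 increments; reduction = 47 × $85 = $3,995, leaving $552.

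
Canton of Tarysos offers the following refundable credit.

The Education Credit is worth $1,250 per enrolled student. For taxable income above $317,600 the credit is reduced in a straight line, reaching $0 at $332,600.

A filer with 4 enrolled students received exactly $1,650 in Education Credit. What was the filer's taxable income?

$327,650

Full credit = 4 × $1,250 = $5,000.
$1,650 is 1,650/5,000 of the full $5,000, so 3,350/5,000 of the $15,000 range has been used: income = $317,600 + $15,000 × 3,350/5,000 = $327,650.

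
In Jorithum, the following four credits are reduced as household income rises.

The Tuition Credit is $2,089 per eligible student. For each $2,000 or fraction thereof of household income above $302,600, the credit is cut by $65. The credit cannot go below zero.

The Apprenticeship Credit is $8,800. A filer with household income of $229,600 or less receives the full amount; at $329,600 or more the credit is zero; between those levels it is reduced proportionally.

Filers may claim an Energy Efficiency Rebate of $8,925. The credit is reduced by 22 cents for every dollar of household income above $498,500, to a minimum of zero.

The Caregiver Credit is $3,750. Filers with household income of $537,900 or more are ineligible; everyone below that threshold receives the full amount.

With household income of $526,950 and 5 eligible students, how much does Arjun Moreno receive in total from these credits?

Tuition Credit: base = 5 × $2,089 = $10,445. income exceeds $302,600 by $224,350, which is 113 full-or-partial $2,000 increments; reduction = 113 × $65 = $7,345, leaving $3,100.
Apprenticeship Credit: $526,950 is at or above $329,600, so the credit is $0.
Energy Efficiency Rebate: 22% of the $28,450 excess over $498,500 is $6,259; credit = $8,925 − $6,259 = $2,666.
Caregiver Credit: $526,950 is below the $537,900 cutoff, so the full $3,750 applies.
Total: $3,100 + $0 + $2,666 + $3,750 = $9,516.

$9,516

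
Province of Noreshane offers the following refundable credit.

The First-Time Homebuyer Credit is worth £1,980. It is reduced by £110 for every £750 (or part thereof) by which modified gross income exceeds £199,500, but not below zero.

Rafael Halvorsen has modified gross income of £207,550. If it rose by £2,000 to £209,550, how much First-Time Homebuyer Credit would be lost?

£330

At £207,550 — income exceeds £199,500 by £8,050, which is 11 full-or-partial £750 increments; reduction = 11 × £110 = £1,210, leaving £770.
At £209,550 — income exceeds £199,500 by £10,050, which is 14 full-or-partial £750 increments; reduction = 14 × £110 = £1,540, leaving £440.
Lost: £770 − £440 = £330.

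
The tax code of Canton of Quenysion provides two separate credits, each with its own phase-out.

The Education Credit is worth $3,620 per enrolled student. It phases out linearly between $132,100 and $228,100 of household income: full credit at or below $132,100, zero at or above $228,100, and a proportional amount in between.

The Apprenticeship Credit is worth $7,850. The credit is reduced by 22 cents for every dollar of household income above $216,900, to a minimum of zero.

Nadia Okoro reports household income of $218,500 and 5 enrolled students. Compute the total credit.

$9,308

Education Credit: base = 5 × $3,620 = $18,100. $218,500 is $86,400 into a $96,000 phase-out range, leaving 9,600/96,000 of the credit: $18,100 × 9,600/96,000 = $1,810.
Apprenticeship Credit: 22% of the $1,600 excess over $216,900 is $352; credit = $7,850 − $352 = $7,498.
Total: $1,810 + $7,498 = $9,308.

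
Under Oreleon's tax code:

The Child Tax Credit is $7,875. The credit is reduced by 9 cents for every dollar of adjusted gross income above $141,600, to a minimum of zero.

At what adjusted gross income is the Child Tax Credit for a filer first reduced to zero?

$229,100

The credit falls by 9% of each dollar above $141,600, so it reaches zero when the excess is $7,875 / 9% = $87,500: income = $141,600 + $87,500 = $229,100.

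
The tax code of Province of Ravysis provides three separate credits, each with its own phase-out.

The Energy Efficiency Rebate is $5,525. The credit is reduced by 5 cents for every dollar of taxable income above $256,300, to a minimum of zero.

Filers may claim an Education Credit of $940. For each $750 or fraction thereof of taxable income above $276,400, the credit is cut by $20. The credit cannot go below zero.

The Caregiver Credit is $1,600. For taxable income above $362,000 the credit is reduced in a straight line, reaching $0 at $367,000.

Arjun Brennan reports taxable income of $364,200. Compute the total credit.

$1,026

Energy Efficiency Rebate: 5% of the $107,900 excess over $256,300 is $5,395; credit = $5,525 − $5,395 = $130.
Education Credit: income exceeds $276,400 by $87,800 → 118 increments × $20 = $2,360 ≥ base, so the credit is $0.
Caregiver Credit: $364,200 is $2,200 into a $5,000 phase-out range, leaving 2,800/5,000 of the credit: $1,600 × 2,800/5,000 = $896.
Total: $130 + $0 + $896 = $1,026.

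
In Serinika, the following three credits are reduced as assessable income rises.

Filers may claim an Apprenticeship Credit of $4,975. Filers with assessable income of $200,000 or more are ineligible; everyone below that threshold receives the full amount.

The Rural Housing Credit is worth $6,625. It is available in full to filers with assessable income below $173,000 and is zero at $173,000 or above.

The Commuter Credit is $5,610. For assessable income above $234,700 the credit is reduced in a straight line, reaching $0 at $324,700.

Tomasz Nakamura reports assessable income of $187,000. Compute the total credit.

$10,585

Apprenticeship Credit: $187,000 is below the $200,000 cutoff, so the full $4,975 applies.
Rural Housing Credit: $187,000 meets or exceeds the $173,000 cutoff, so the credit is $0.
Commuter Credit: $187,000 is at or below the $234,700 threshold, so the full $5,610 applies.
Total: $4,975 + $0 + $5,610 = $10,585.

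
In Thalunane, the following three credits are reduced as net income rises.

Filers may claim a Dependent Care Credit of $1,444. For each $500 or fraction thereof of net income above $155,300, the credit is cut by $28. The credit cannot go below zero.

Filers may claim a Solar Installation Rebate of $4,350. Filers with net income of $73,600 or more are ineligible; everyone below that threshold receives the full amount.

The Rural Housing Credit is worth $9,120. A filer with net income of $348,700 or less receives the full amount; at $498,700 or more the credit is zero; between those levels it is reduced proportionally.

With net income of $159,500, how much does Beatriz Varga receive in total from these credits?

$10,312

Dependent Care Credit: income exceeds $155,300 by $4,200, which is 9 full-or-partial $500 increments; reduction = 9 × $28 = $252, leaving $1,192.
Solar Installation Rebate: $159,500 meets or exceeds the $73,600 cutoff, so the credit is $0.
Rural Housing Credit: $159,500 is at or below the $348,700 threshold, so the full $9,120 applies.
Total: $1,192 + $0 + $9,120 = $10,312.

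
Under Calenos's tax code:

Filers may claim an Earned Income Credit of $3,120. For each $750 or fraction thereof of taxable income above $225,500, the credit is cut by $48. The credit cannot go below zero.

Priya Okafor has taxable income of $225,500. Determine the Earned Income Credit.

Earned Income Credit: $225,500 is at or below the $225,500 threshold, so the full $3,120 applies.

$3,120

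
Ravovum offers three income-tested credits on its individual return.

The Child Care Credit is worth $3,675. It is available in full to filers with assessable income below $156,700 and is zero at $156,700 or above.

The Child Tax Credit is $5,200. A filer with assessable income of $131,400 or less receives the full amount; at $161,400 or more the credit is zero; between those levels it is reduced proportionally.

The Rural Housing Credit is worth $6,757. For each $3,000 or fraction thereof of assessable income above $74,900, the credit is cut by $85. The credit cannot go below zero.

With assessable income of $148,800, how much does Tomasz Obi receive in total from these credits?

$10,491

Child Care Credit: $148,800 is below the $156,700 cutoff, so the full $3,675 applies.
Child Tax Credit: $148,800 is $17,400 into a $30,000 phase-out range, leaving 12,600/30,000 of the credit: $5,200 × 12,600/30,000 = $2,184.
Rural Housing Credit: income exceeds $74,900 by $73,900, which is 25 full-or-partial $3,000 increments; reduction = 25 × $85 = $2,125, leaving $4,632.
Total: $3,675 + $2,184 + $4,632 = $10,491.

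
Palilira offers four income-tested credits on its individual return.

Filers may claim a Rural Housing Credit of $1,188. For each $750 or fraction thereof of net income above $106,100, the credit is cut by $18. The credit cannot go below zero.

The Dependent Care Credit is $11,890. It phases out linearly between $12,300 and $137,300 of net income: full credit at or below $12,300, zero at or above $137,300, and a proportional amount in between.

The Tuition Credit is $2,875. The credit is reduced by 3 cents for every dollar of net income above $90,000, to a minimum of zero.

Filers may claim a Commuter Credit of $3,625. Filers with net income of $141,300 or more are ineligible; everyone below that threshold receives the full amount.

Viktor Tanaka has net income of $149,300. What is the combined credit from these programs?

Rural Housing Credit: income exceeds $106,100 by $43,200, which is 58 full-or-partial $750 increments; reduction = 58 × $18 = $1,044, leaving $144.
Dependent Care Credit: $149,300 is at or above $137,300, so the credit is $0.
Tuition Credit: 3% of the $59,300 excess over $90,000 is $1,779; credit = $2,875 − $1,779 = $1,096.
Commuter Credit: $149,300 meets or exceeds the $141,300 cutoff, so the credit is $0.
Total: $144 + $0 + $1,096 + $0 = $1,240.

$1,240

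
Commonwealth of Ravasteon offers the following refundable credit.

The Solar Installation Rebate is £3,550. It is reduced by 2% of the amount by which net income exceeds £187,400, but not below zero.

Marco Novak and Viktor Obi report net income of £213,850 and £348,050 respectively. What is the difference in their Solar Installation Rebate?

£2,684

Marco (£213,850): Solar Installation Rebate: 2% of the £26,450 excess over £187,400 is £529; credit = £3,550 − £529 = £3,021.
Viktor (£348,050): Solar Installation Rebate: 2% of the £160,650 excess over £187,400 is £3,213; credit = £3,550 − £3,213 = £337.
Difference: |£3,021 − £337| = £2,684.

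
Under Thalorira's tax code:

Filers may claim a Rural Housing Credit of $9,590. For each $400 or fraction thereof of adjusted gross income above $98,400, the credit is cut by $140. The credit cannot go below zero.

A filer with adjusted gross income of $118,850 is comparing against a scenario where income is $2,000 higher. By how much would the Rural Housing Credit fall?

At $118,850 — income exceeds $98,400 by $20,450, which is 52 full-or-partial $400 increments; reduction = 52 × $140 = $7,280, leaving $2,310.
At $120,850 — income exceeds $98,400 by $22,450, which is 57 full-or-partial $400 increments; reduction = 57 × $140 = $7,980, leaving $1,610.
Lost: $2,310 − $1,610 = $700.

$700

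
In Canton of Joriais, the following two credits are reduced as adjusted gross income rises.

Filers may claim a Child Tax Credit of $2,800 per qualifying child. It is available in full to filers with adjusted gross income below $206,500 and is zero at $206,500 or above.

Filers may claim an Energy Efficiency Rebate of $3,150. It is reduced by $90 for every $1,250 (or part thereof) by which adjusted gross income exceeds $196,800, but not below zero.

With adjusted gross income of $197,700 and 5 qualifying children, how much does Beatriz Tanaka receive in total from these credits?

$17,060

Child Tax Credit: base = 5 × $2,800 = $14,000. $197,700 is below the $206,500 cutoff, so the full $14,000 applies.
Energy Efficiency Rebate: income exceeds $196,800 by $900, which is 1 full-or-partial $1,250 increment; reduction = 1 × $90 = $90, leaving $3,060.
Total: $14,000 + $3,060 = $17,060.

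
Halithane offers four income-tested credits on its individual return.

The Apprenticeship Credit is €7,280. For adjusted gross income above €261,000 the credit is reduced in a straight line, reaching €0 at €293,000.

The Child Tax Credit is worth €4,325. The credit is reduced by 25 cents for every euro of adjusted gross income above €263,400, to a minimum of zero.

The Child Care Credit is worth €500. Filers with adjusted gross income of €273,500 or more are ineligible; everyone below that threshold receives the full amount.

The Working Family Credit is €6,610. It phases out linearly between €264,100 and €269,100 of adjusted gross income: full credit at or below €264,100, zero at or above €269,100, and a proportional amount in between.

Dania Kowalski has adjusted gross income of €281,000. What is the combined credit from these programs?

Apprenticeship Credit: €281,000 is €20,000 into a €32,000 phase-out range, leaving 12,000/32,000 of the credit: €7,280 × 12,000/32,000 = €2,730.
Child Tax Credit: 25% of the €17,600 excess over €263,400 is €4,400 ≥ base, so the credit is €0.
Child Care Credit: €281,000 meets or exceeds the €273,500 cutoff, so the credit is €0.
Working Family Credit: €281,000 is at or above €269,100, so the credit is €0.
Total: €2,730 + €0 + €0 + €0 = €2,730.

€2,730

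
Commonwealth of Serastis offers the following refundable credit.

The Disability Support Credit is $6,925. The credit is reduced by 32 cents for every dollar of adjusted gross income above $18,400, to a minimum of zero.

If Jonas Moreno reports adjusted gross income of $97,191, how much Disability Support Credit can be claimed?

Disability Support Credit: 32% of the $78,791 excess over $18,400 is $25,213.12 ≥ base, so the credit is $0.

$0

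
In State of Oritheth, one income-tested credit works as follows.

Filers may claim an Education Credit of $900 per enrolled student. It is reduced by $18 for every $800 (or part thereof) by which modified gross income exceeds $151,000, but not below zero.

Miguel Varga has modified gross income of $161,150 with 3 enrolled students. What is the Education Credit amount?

$2,466

Education Credit: base = 3 × $900 = $2,700. income exceeds $151,000 by $10,150, which is 13 full-or-partial $800 increments; reduction = 13 × $18 = $234, leaving $2,466.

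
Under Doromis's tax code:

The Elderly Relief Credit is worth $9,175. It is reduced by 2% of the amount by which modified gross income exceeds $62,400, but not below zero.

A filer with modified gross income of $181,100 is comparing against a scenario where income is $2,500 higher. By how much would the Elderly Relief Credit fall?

$50

At $181,100 — 2% of the $118,700 excess over $62,400 is $2,374; credit = $9,175 − $2,374 = $6,801.
At $183,600 — 2% of the $121,200 excess over $62,400 is $2,424; credit = $9,175 − $2,424 = $6,751.
Lost: $6,801 − $6,751 = $50.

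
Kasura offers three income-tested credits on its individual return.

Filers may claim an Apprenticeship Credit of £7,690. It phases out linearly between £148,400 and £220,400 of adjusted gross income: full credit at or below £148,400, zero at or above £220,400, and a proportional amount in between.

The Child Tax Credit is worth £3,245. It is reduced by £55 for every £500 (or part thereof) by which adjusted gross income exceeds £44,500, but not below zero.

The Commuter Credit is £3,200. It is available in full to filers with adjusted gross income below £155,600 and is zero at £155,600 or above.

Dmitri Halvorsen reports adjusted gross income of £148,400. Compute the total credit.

£10,890

Apprenticeship Credit: £148,400 is at or below the £148,400 threshold, so the full £7,690 applies.
Child Tax Credit: income exceeds £44,500 by £103,900 → 208 increments × £55 = £11,440 ≥ base, so the credit is £0.
Commuter Credit: £148,400 is below the £155,600 cutoff, so the full £3,200 applies.
Total: £7,690 + £0 + £3,200 = £10,890.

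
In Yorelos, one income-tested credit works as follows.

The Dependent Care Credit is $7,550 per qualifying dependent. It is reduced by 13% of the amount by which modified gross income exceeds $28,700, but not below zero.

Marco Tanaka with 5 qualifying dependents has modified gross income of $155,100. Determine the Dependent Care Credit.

$21,318

Dependent Care Credit: base = 5 × $7,550 = $37,750. 13% of the $126,400 excess over $28,700 is $16,432; credit = $37,750 − $16,432 = $21,318.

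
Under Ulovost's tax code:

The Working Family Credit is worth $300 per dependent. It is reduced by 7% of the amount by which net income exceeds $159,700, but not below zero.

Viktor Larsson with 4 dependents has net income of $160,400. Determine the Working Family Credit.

$1,151

Working Family Credit: base = 4 × $300 = $1,200. 7% of the $700 excess over $159,700 is $49; credit = $1,200 − $49 = $1,151.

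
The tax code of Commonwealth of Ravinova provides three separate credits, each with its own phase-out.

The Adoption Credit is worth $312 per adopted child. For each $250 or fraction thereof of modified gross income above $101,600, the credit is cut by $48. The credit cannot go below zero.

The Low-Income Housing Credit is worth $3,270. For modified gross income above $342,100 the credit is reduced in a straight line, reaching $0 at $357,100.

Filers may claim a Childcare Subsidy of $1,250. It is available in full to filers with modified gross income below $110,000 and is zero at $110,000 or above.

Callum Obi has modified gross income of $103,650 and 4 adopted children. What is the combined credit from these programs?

Adoption Credit: base = 4 × $312 = $1,248. income exceeds $101,600 by $2,050, which is 9 full-or-partial $250 increments; reduction = 9 × $48 = $432, leaving $816.
Low-Income Housing Credit: $103,650 is at or below the $342,100 threshold, so the full $3,270 applies.
Childcare Subsidy: $103,650 is below the $110,000 cutoff, so the full $1,250 applies.
Total: $816 + $3,270 + $1,250 = $5,336.

$5,336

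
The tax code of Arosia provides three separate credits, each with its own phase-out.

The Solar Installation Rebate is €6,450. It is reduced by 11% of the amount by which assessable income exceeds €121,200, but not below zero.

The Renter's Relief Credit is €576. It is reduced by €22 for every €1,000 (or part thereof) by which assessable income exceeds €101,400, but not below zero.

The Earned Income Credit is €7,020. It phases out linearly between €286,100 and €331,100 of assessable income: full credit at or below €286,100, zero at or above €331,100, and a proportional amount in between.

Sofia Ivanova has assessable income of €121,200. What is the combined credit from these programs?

Solar Installation Rebate: €121,200 is at or below the €121,200 threshold, so the full €6,450 applies.
Renter's Relief Credit: income exceeds €101,400 by €19,800, which is 20 full-or-partial €1,000 increments; reduction = 20 × €22 = €440, leaving €136.
Earned Income Credit: €121,200 is at or below the €286,100 threshold, so the full €7,020 applies.
Total: €6,450 + €136 + €7,020 = €13,606.

€13,606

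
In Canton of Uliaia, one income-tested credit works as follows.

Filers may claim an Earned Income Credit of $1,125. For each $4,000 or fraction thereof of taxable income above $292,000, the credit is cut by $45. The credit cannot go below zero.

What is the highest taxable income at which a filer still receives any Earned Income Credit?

$388,000

After 24 increments the reduction is 24 × $45 = $1,080, leaving $45; one more increment wipes it out. Increment 24 ends at excess 24 × $4,000 = $96,000, so the highest qualifying income is $292,000 + $96,000 = $388,000.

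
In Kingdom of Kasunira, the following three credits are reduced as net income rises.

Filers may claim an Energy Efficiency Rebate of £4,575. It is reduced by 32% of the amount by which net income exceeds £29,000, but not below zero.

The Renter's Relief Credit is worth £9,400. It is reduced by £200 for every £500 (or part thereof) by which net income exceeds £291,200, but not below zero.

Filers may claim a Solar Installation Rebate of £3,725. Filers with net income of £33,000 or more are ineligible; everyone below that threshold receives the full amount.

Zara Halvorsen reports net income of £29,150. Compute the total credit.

£17,652

Energy Efficiency Rebate: 32% of the £150 excess over £29,000 is £48; credit = £4,575 − £48 = £4,527.
Renter's Relief Credit: £29,150 is at or below the £291,200 threshold, so the full £9,400 applies.
Solar Installation Rebate: £29,150 is below the £33,000 cutoff, so the full £3,725 applies.
Total: £4,527 + £9,400 + £3,725 = £17,652.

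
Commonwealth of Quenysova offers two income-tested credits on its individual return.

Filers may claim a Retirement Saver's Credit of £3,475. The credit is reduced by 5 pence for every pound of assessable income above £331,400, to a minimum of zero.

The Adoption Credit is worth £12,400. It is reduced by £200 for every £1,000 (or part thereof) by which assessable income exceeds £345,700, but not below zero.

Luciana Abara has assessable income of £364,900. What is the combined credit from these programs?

£10,200

Retirement Saver's Credit: 5% of the £33,500 excess over £331,400 is £1,675; credit = £3,475 − £1,675 = £1,800.
Adoption Credit: income exceeds £345,700 by £19,200, which is 20 full-or-partial £1,000 increments; reduction = 20 × £200 = £4,000, leaving £8,400.
Total: £1,800 + £8,400 = £10,200.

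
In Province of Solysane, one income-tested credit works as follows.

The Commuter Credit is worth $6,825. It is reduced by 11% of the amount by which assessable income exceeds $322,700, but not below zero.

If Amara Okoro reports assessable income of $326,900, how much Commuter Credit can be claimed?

$6,363

Commuter Credit: 11% of the $4,200 excess over $322,700 is $462; credit = $6,825 − $462 = $6,363.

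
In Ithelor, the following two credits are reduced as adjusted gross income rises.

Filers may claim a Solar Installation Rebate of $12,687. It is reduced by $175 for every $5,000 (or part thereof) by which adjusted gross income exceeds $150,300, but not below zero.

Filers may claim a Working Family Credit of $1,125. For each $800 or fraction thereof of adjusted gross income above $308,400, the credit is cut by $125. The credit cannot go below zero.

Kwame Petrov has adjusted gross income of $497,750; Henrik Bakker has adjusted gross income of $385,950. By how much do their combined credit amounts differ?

Kwame ($497,750): Solar Installation Rebate: income exceeds $150,300 by $347,450, which is 70 full-or-partial $5,000 increments; reduction = 70 × $175 = $12,250, leaving $437. Working Family Credit: income exceeds $308,400 by $189,350 → 237 increments × $125 = $29,625 ≥ base, so the credit is $0. total $437 + $0 = $437
Henrik ($385,950): Solar Installation Rebate: income exceeds $150,300 by $235,650, which is 48 full-or-partial $5,000 increments; reduction = 48 × $175 = $8,400, leaving $4,287. Working Family Credit: income exceeds $308,400 by $77,550 → 97 increments × $125 = $12,125 ≥ base, so the credit is $0. total $4,287 + $0 = $4,287
Difference: |$437 − $4,287| = $3,850.

$3,850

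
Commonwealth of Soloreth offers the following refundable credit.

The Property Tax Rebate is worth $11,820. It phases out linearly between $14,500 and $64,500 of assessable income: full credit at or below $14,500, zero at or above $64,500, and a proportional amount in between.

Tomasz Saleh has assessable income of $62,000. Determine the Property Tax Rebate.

Property Tax Rebate: $62,000 is $47,500 into a $50,000 phase-out range, leaving 2,500/50,000 of the credit: $11,820 × 2,500/50,000 = $591.

$591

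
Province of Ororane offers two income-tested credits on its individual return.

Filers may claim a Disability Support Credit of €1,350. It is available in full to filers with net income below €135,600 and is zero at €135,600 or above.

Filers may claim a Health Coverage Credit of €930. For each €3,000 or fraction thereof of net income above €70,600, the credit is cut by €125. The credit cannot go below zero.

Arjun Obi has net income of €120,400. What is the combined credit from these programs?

€1,350

Disability Support Credit: €120,400 is below the €135,600 cutoff, so the full €1,350 applies.
Health Coverage Credit: income exceeds €70,600 by €49,800 → 17 increments × €125 = €2,125 ≥ base, so the credit is €0.
Total: €1,350 + €0 = €1,350.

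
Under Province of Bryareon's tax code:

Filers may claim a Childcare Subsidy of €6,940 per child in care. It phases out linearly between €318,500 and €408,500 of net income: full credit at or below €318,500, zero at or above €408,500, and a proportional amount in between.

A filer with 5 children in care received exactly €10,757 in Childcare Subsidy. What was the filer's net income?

€380,600

Full credit = 5 × €6,940 = €34,700.
€10,757 is 10,757/34,700 of the full €34,700, so 23,943/34,700 of the €90,000 range has been used: income = €318,500 + €90,000 × 23,943/34,700 = €380,600.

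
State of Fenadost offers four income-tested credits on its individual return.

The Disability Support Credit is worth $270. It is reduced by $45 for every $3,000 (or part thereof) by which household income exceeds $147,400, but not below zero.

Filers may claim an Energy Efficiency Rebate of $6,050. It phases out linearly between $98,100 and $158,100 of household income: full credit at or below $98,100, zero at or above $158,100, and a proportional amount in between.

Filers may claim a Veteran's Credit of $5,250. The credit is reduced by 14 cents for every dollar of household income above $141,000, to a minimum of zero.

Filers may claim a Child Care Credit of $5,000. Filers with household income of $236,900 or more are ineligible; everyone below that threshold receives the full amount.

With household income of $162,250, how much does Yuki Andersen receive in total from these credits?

$7,320

Disability Support Credit: income exceeds $147,400 by $14,850, which is 5 full-or-partial $3,000 increments; reduction = 5 × $45 = $225, leaving $45.
Energy Efficiency Rebate: $162,250 is at or above $158,100, so the credit is $0.
Veteran's Credit: 14% of the $21,250 excess over $141,000 is $2,975; credit = $5,250 − $2,975 = $2,275.
Child Care Credit: $162,250 is below the $236,900 cutoff, so the full $5,000 applies.
Total: $45 + $0 + $2,275 + $5,000 = $7,320.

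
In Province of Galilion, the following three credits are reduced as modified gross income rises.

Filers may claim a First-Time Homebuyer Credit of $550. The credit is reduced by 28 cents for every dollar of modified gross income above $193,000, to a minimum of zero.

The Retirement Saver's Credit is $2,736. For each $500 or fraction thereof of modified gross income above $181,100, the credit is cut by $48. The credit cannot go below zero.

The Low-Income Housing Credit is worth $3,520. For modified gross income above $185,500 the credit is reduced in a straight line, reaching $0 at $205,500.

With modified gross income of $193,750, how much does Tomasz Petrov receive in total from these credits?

$3,896

First-Time Homebuyer Credit: 28% of the $750 excess over $193,000 is $210; credit = $550 − $210 = $340.
Retirement Saver's Credit: income exceeds $181,100 by $12,650, which is 26 full-or-partial $500 increments; reduction = 26 × $48 = $1,248, leaving $1,488.
Low-Income Housing Credit: $193,750 is $8,250 into a $20,000 phase-out range, leaving 11,750/20,000 of the credit: $3,520 × 11,750/20,000 = $2,068.
Total: $340 + $1,488 + $2,068 = $3,896.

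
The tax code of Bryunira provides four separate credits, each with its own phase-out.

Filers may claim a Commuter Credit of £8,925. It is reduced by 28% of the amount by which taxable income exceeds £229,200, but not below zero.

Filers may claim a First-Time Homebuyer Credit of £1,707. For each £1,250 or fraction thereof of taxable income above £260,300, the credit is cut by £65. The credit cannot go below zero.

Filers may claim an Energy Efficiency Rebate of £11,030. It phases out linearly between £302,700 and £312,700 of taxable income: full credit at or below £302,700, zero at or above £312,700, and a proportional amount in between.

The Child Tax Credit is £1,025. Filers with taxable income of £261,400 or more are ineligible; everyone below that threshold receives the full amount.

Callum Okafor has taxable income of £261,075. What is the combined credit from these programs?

£13,697

Commuter Credit: 28% of the £31,875 excess over £229,200 is £8,925 ≥ base, so the credit is £0.
First-Time Homebuyer Credit: income exceeds £260,300 by £775, which is 1 full-or-partial £1,250 increment; reduction = 1 × £65 = £65, leaving £1,642.
Energy Efficiency Rebate: £261,075 is at or below the £302,700 threshold, so the full £11,030 applies.
Child Tax Credit: £261,075 is below the £261,400 cutoff, so the full £1,025 applies.
Total: £0 + £1,642 + £11,030 + £1,025 = £13,697.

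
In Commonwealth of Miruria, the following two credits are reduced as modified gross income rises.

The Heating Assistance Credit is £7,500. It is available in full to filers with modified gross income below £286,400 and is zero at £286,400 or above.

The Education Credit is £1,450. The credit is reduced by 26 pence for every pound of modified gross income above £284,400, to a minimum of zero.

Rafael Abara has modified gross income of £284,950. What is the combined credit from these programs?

£8,807

Heating Assistance Credit: £284,950 is below the £286,400 cutoff, so the full £7,500 applies.
Education Credit: 26% of the £550 excess over £284,400 is £143; credit = £1,450 − £143 = £1,307.
Total: £7,500 + £1,307 = £8,807.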